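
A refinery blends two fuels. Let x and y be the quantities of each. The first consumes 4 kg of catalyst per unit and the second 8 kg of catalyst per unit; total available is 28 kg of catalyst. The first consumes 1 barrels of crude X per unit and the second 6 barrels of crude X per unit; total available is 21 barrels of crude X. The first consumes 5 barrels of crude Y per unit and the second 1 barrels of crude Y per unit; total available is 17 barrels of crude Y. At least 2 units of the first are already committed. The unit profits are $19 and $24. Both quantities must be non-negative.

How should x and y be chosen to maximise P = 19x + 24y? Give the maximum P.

Vertices and P = 19x + 24y:
  (17/5, 0) → P = 323/5
  (2, 0) → P = 38
  (3, 2) → P = 105
  (2, 5/2) → P = 98

The binding constraints are 4x + 8y = 28 and 5x + y = 17.
Solving simultaneously gives x = 3, y = 2.

x = 3, y = 2, maximum P = 105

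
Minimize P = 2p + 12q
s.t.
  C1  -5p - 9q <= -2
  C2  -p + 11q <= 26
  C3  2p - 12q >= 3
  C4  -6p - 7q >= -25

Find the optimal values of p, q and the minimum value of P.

p = 211/19, q = -113/19, minimum P = -934/19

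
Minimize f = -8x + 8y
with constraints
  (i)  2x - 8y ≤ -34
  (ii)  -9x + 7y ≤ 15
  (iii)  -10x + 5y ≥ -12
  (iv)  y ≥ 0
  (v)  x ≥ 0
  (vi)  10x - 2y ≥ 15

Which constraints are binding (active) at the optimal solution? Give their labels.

Extreme points and f = -8x + 8y:
  (19/5, 26/5) → f = 56/5
  (47/19, 185/38) → f = 364/19
  (159/25, 258/25) → f = 792/25
  (135/52, 285/52) → f = 300/13

The minimum is at (19/5, 26/5). Substituting into each constraint, equality holds for (i) and (iii); the remaining constraints have slack.

(i) and (iii)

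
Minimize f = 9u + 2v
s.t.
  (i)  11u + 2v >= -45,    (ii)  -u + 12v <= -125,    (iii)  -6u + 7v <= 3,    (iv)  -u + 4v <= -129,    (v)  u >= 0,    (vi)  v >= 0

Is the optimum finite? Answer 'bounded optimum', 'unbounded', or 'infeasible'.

Feasible corners and f = 9u + 2v:
  (131, 1/2) → f = 1180
  (129, 0) → f = 1161
The feasible region has finitely many vertices and no improving ray; the minimum is 1161 at (129, 0).

bounded optimum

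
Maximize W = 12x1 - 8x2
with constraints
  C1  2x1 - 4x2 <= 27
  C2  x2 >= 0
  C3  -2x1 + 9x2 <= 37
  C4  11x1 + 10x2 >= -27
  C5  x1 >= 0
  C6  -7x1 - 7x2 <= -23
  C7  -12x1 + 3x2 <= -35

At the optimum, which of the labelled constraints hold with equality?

Vertices and W = 12x1 - 8x2:
  (27/2, 0) → W = 162
  (391/10, 64/5) → W = 1834/5
  (23/7, 0) → W = 276/7
  (71/17, 257/51) → W = 500/51
  (314/105, 31/105) → W = 704/21

The maximum is at (391/10, 64/5). Substituting into each constraint, equality holds for C1 and C3; the remaining constraints have slack.

C1 and C3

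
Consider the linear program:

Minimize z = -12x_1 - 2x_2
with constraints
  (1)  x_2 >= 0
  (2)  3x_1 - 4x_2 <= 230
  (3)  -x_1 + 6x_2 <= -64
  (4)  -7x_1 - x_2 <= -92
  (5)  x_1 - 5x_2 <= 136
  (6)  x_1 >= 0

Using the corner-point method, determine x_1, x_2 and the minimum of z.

x_1 = 562/7, x_2 = 19/7, minimum z = -6782/7

Extreme points and z = -12x_1 - 2x_2:
  (230/3, 0) → z = -920
  (64, 0) → z = -768
  (562/7, 19/7) → z = -6782/7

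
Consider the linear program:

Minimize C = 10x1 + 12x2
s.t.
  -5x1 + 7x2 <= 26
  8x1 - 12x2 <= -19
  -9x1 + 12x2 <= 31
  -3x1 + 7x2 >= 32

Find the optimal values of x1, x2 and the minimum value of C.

x1 = 167/27, x2 = 65/9, minimum C = 4010/27

Vertices and C = 10x1 + 12x2:
  (95/3, 79/3) → C = 1898/3
  (251/20, 199/20) → C = 2449/10
  (167/27, 65/9) → C = 4010/27
The feasible region is unbounded (it extends along (7, 5), (3, 2)), but C strictly increases along every unbounded feasible direction, so there is no improving ray and the minimum is attained at a vertex.

The optimum lies where -9x1 + 12x2 = 31 and -3x1 + 7x2 = 32.
Solving simultaneously gives x1 = 167/27, x2 = 65/9.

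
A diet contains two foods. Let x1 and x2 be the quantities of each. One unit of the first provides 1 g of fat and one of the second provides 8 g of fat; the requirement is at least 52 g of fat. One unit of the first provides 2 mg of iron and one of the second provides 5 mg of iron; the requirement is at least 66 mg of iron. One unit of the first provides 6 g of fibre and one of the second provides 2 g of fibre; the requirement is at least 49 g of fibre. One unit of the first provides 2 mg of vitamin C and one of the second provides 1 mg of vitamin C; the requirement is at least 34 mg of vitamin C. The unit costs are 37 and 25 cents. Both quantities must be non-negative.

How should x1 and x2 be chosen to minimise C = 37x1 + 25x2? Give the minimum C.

Corner points and C = 37x1 + 25x2:
  (0, 34) → C = 850
  (52, 0) → C = 1924
  (268/11, 38/11) → C = 10866/11
  (13, 8) → C = 681
The feasible region is unbounded (it extends along (0, 1), (1, 0)), but C strictly increases along every unbounded feasible direction, so there is no improving ray and the minimum is attained at a vertex.

The binding constraints are 2x1 + 5x2 = 66 and 2x1 + x2 = 34.
Solving simultaneously gives x1 = 13, x2 = 8.

x1 = 13, x2 = 8, minimum C = 681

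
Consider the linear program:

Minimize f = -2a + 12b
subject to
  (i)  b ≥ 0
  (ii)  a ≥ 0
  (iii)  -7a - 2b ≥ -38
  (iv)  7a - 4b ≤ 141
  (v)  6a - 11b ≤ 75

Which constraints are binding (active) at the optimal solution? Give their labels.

Corner points and f = -2a + 12b:
  (0, 0) → f = 0
  (38/7, 0) → f = -76/7
  (0, 19) → f = 228

The minimum is at (38/7, 0). Substituting into each constraint, equality holds for (i) and (iii); the remaining constraints have slack.

(i) and (iii)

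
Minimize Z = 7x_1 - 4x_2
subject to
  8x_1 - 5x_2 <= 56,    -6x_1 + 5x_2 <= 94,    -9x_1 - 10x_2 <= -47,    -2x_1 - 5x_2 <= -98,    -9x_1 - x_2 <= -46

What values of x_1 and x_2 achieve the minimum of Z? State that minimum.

Extreme points and Z = 7x_1 - 4x_2:
  (75, 544/5) → Z = 449/5
  (77/5, 336/25) → Z = 1351/25
  (8/3, 22) → Z = -208/3
  (132/43, 790/43) → Z = -52

The optimum lies where -6x_1 + 5x_2 = 94 and -9x_1 - x_2 = -46.
Solving simultaneously gives x_1 = 8/3, x_2 = 22.

x_1 = 8/3, x_2 = 22, minimum Z = -208/3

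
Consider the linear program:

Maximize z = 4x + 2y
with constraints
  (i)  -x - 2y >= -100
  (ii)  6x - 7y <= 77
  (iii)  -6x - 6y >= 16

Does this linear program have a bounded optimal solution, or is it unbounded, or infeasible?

bounded optimum

Extreme points and z = 4x + 2y:
  (-316/3, 308/3) → z = -216
  (175/39, -93/13) → z = 142/39
The feasible region has finitely many vertices and no improving ray; the maximum is 142/39 at (175/39, -93/13).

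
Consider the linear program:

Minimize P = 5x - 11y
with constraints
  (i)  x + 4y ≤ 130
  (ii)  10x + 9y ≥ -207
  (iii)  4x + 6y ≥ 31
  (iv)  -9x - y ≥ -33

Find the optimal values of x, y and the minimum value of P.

Extreme points and P = 5x - 11y:
  (-1998/31, 1507/31) → P = -857
  (2/35, 1137/35) → P = -12497/35
  (-507/8, 569/12) → P = -20123/24
  (167/50, 147/50) → P = -391/25

At the optimal vertex, x + 4y = 130 and 10x + 9y = -207.
Solving simultaneously gives x = -1998/31, y = 1507/31.

x = -1998/31, y = 1507/31, minimum P = -857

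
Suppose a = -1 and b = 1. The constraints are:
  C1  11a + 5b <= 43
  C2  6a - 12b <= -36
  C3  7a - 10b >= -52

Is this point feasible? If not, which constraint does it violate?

not feasible — violates C2

Constraint C2: 6a - 12b = -18, which is not ≤ -36. All other constraints are satisfied.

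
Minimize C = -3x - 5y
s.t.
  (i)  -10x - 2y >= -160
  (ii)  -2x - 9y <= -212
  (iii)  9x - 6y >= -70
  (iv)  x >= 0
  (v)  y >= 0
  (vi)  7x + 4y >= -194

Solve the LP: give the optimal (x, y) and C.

Vertices and C = -3x - 5y:
  (508/43, 900/43) → C = -6024/43
  (410/39, 1070/39) → C = -6580/39
  (214/31, 2048/93) → C = -12166/93

x = 410/39, y = 1070/39, minimum C = -6580/39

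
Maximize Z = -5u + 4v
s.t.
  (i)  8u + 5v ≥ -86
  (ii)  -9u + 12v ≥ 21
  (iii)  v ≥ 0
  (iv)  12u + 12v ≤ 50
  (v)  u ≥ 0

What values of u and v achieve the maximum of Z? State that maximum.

Vertices and Z = -5u + 4v:
  (29/21, 39/14) → Z = 89/21
  (0, 7/4) → Z = 7
  (0, 25/6) → Z = 50/3

At the optimal vertex, 12u + 12v = 50 and u = 0.
Solving simultaneously gives u = 0, v = 25/6.

u = 0, v = 25/6, maximum Z = 50/3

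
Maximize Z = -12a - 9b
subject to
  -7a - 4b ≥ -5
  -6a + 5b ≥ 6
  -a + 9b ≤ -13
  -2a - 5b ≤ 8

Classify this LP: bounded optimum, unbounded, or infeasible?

infeasible

The boundaries -7a - 4b = -5 and -6a + 5b = 6 meet at (1/59, 72/59), but that point violates -a + 9b ≤ -13. Every candidate vertex is excluded by some other constraint, so the feasible region is empty.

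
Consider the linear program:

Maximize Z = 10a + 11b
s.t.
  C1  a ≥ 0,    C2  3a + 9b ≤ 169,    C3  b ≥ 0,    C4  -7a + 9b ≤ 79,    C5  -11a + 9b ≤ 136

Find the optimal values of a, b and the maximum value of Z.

a = 169/3, b = 0, maximum Z = 1690/3

Extreme points and Z = 10a + 11b:
  (0, 0) → Z = 0
  (0, 79/9) → Z = 869/9
  (169/3, 0) → Z = 1690/3
  (9, 142/9) → Z = 2372/9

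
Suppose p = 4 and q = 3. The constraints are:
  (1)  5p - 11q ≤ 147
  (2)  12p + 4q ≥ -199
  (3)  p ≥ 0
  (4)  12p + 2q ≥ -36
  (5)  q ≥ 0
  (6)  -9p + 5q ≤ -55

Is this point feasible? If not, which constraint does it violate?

not feasible — violates (6)

Constraint (6): -9p + 5q = -21, which is not ≤ -55. All other constraints are satisfied.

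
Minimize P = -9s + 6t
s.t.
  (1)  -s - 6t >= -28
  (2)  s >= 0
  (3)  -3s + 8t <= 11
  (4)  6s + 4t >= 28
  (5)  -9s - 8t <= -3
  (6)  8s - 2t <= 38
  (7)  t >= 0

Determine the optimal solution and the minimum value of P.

s = 19/4, t = 0, minimum P = -171/4

Vertices and P = -9s + 6t:
  (3, 5/2) → P = -12
  (163/29, 101/29) → P = -861/29
  (14/3, 0) → P = -42
  (19/4, 0) → P = -171/4

The optimum lies where 8s - 2t = 38 and t = 0.
Solving simultaneously gives s = 19/4, t = 0.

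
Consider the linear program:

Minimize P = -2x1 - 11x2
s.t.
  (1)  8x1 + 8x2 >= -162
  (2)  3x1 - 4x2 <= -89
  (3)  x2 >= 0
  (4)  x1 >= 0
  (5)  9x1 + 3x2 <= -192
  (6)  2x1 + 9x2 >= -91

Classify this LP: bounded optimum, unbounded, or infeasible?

The boundaries 8x1 + 8x2 = -162 and 3x1 - 4x2 = -89 meet at (-170/7, 113/28), but that point violates x1 ≥ 0. Every candidate vertex is excluded by some other constraint, so the feasible region is empty.

infeasible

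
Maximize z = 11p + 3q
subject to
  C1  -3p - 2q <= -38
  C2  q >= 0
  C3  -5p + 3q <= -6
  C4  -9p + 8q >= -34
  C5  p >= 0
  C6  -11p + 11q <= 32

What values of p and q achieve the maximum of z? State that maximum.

Extreme points and z = 11p + 3q:
  (126/19, 172/19) → z = 1902/19
  (62/7, 40/7) → z = 802/7
  (81/11, 113/11) → z = 1230/11
  (630/11, 662/11) → z = 8916/11

The binding constraints are -9p + 8q = -34 and -11p + 11q = 32.
Solving simultaneously gives p = 630/11, q = 662/11.

p = 630/11, q = 662/11, maximum z = 8916/11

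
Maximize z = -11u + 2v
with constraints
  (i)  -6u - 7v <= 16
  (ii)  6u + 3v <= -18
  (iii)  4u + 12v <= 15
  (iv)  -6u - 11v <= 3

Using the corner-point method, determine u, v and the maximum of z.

u = -27/4, v = 7/2, maximum z = 325/4

Vertices and z = -11u + 2v:
  (-27/4, 7/2) → z = 325/4
  (-155/24, 13/4) → z = 1861/24
  (-87/20, 27/10) → z = 213/4
  (-63/16, 15/8) → z = 753/16

The optimum lies where -6u - 7v = 16 and 4u + 12v = 15.
Solving simultaneously gives u = -27/4, v = 7/2.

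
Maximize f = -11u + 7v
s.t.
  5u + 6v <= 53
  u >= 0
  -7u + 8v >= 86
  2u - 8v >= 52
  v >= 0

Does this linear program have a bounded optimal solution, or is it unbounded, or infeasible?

infeasible

The boundaries 2u - 8v = 52 and v = 0 meet at (26, 0), but that point violates 5u + 6v ≤ 53. Every candidate vertex is excluded by some other constraint, so the feasible region is empty.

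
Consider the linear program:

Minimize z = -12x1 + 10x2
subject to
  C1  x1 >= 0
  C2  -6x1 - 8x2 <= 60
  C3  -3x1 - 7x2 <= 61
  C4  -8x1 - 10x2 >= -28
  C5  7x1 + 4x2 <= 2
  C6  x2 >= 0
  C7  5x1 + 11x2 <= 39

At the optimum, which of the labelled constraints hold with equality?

Vertices and z = -12x1 + 10x2:
  (0, 1/2) → z = 5
  (0, 0) → z = 0
  (2/7, 0) → z = -24/7

The minimum is at (2/7, 0). Substituting into each constraint, equality holds for C5 and C6; the remaining constraints have slack.

C5 and C6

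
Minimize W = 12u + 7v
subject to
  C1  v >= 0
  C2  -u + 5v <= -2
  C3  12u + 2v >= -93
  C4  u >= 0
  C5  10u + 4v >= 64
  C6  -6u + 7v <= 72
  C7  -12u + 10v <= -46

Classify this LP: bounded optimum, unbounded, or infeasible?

bounded optimum

Corner points and W = 12u + 7v:
  (32/5, 0) → W = 384/5
  (164/27, 22/27) → W = 2122/27
The feasible region has finitely many vertices and no improving ray; the minimum is 384/5 at (32/5, 0).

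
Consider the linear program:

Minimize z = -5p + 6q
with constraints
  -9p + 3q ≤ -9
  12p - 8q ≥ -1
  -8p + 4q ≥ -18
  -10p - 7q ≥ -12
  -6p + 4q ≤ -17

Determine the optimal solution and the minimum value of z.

p = -3/2, q = -15/2, minimum z = -75/2

Vertices and z = -5p + 6q:
  (-3/2, -15/2) → z = -75/2
  (-5/6, -11/2) → z = -173/6
  (1/2, -7/2) → z = -47/2

The binding constraints are -9p + 3q = -9 and -8p + 4q = -18.
Solving simultaneously gives p = -3/2, q = -15/2.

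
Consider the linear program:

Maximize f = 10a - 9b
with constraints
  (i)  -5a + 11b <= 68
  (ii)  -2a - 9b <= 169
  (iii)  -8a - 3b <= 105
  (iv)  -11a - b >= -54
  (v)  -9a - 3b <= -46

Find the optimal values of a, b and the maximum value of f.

a = 29/6, b = 5/6, maximum f = 245/6

Extreme points and f = 10a - 9b:
  (263/63, 509/63) → f = -1951/63
  (151/57, 421/57) → f = -2279/57
  (29/6, 5/6) → f = 245/6

The binding constraints are -11a - b = -54 and -9a - 3b = -46.
Solving simultaneously gives a = 29/6, b = 5/6.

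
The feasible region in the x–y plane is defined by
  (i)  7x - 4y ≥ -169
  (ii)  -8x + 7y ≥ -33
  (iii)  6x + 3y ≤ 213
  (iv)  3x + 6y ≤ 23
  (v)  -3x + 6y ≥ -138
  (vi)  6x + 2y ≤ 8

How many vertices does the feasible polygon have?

5

Of the 15 pairwise boundary intersections, those satisfying every inequality are:
  (-461/27, 334/27)
  (-261/5, -491/10)
  (-256/9, -335/9)
  (61/29, -67/29)
  (1/15, 19/5)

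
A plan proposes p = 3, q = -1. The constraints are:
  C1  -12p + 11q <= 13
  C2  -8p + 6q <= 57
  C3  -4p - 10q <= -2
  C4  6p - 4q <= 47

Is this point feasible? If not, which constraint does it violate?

C1: -47 ≤ 13 ✓
C2: -30 ≤ 57 ✓
C3: -2 ≤ -2 ✓
C4: 22 ≤ 47 ✓

feasible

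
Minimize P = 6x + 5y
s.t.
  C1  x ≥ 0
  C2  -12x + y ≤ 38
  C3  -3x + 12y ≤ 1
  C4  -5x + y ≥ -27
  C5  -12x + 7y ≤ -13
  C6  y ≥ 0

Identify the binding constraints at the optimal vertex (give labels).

C5 and C6

Vertices and P = 6x + 5y:
  (325/57, 86/57) → P = 2380/57
  (163/123, 17/41) → P = 411/41
  (27/5, 0) → P = 162/5
  (13/12, 0) → P = 13/2

The minimum is at (13/12, 0). Substituting into each constraint, equality holds for C5 and C6; the remaining constraints have slack.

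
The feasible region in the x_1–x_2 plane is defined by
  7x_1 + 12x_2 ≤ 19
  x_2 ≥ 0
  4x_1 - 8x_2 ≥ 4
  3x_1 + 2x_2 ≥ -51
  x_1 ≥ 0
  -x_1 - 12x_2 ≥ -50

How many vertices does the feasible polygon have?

The feasible vertices (each the meet of two boundaries and inside every other half-plane) are:
  (19/7, 0)
  (25/13, 6/13)
  (1, 0)

3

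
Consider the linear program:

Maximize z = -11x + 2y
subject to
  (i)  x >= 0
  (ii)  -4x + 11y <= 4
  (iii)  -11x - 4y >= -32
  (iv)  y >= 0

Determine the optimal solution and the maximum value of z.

Feasible corners and z = -11x + 2y:
  (0, 4/11) → z = 8/11
  (0, 0) → z = 0
  (336/137, 172/137) → z = -3352/137
  (32/11, 0) → z = -32

x = 0, y = 4/11, maximum z = 8/11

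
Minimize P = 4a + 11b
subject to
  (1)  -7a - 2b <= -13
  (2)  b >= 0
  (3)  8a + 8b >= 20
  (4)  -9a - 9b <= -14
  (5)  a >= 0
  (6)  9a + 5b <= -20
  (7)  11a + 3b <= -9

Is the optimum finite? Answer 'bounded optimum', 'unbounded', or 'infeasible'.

infeasible

The boundaries 9a + 5b = -20 and 11a + 3b = -9 meet at (15/28, -139/28), but that point violates -7a - 2b ≤ -13. Every candidate vertex is excluded by some other constraint, so the feasible region is empty.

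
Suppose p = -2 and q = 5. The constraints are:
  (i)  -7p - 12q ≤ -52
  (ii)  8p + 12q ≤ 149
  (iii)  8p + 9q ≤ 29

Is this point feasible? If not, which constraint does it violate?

not feasible — violates (i)

Constraint (i): -7p - 12q = -46, which is not ≤ -52. All other constraints are satisfied.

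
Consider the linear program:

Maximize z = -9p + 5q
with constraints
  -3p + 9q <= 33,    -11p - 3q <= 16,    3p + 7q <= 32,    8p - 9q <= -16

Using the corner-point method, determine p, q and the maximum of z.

p = -9/4, q = 35/12, maximum z = 209/6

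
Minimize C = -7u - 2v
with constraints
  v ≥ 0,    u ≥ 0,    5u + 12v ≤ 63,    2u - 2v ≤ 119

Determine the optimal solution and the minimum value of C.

Extreme points and C = -7u - 2v:
  (0, 0) → C = 0
  (63/5, 0) → C = -441/5
  (0, 21/4) → C = -21/2

u = 63/5, v = 0, minimum C = -441/5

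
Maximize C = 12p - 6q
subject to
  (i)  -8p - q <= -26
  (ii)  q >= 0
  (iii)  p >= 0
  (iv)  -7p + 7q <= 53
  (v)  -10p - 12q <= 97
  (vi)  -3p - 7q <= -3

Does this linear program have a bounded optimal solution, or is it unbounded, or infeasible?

From the feasible point (13/4, 0), moving in the direction (7, 7) keeps every constraint satisfied while C increases without bound.

unbounded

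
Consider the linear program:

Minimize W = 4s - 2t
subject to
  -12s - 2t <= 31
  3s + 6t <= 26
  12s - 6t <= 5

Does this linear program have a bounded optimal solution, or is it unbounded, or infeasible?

Vertices and W = 4s - 2t:
  (-119/33, 135/22) → W = -881/33
  (-11/6, -9/2) → W = 5/3
  (31/15, 33/10) → W = 5/3
The feasible region has finitely many vertices and no improving ray; the minimum is -881/33 at (-119/33, 135/22).

bounded optimum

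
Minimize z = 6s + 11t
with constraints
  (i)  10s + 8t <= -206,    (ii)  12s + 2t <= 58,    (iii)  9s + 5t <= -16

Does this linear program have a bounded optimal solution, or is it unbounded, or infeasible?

From the feasible point (219/19, -763/19), moving in the direction (2, -12) keeps every constraint satisfied while z decreases without bound.

unbounded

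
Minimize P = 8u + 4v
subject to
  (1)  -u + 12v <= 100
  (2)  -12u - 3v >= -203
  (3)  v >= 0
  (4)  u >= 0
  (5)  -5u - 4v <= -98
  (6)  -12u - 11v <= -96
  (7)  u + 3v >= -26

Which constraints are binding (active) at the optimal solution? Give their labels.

Vertices and P = 8u + 4v:
  (712/49, 1403/147) → P = 22700/147
  (97/8, 299/32) → P = 1075/8
  (518/33, 161/33) → P = 1596/11

The minimum is at (97/8, 299/32). Substituting into each constraint, equality holds for (1) and (5); the remaining constraints have slack.

(1) and (5)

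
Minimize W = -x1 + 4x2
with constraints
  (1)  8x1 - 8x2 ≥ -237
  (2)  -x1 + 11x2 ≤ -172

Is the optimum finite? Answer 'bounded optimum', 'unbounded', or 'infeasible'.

unbounded

From the feasible point (-3983/80, -1613/80), moving in the direction (11, 1) keeps every constraint satisfied while W decreases without bound.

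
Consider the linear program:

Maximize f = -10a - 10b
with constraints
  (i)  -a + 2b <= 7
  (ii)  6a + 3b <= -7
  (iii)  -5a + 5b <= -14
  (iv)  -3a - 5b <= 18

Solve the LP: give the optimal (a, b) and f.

a = -1/2, b = -33/10, maximum f = 38

Corner points and f = -10a - 10b:
  (7/45, -119/45) → f = 224/9
  (19/21, -29/7) → f = 680/21
  (-1/2, -33/10) → f = 38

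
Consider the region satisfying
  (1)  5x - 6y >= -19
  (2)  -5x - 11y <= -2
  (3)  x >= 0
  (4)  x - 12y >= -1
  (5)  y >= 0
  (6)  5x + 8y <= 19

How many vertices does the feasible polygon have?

4

The feasible vertices (each the meet of two boundaries and inside every other half-plane) are:
  (13/71, 7/71)
  (2/5, 0)
  (55/17, 6/17)
  (19/5, 0)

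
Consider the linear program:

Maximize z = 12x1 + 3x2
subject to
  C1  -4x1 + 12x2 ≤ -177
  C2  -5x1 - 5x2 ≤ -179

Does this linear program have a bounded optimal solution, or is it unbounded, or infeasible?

unbounded

From the feasible point (3033/80, -169/80), moving in the direction (12, 4) keeps every constraint satisfied while z increases without bound.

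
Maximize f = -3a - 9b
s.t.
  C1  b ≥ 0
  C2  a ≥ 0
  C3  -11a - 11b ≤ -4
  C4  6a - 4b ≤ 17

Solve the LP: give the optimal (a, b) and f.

Vertices and f = -3a - 9b:
  (4/11, 0) → f = -12/11
  (17/6, 0) → f = -17/2
  (0, 4/11) → f = -36/11
The feasible region is unbounded (it extends along (0, 1), (2, 3)), but f strictly decreases along every unbounded feasible direction, so there is no improving ray and the maximum is attained at a vertex.

The optimum lies where b = 0 and -11a - 11b = -4.
Solving simultaneously gives a = 4/11, b = 0.

a = 4/11, b = 0, maximum f = -12/11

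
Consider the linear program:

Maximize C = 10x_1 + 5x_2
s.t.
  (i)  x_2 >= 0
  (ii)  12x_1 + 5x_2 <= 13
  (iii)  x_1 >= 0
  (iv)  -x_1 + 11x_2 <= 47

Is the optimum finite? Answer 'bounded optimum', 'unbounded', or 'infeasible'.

Vertices and C = 10x_1 + 5x_2:
  (13/12, 0) → C = 65/6
  (0, 0) → C = 0
  (0, 13/5) → C = 13
The feasible region has finitely many vertices and no improving ray; the maximum is 13 at (0, 13/5).

bounded optimum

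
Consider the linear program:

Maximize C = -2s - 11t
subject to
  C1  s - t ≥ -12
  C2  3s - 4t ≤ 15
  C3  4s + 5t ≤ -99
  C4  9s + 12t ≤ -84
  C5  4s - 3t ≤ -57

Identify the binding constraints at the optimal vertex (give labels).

Extreme points and C = -2s - 11t:
  (-63, -51) → C = 687
  (-21, -9) → C = 141
  (-39, -33) → C = 441

The maximum is at (-63, -51). Substituting into each constraint, equality holds for C1 and C2; the remaining constraints have slack.

C1 and C2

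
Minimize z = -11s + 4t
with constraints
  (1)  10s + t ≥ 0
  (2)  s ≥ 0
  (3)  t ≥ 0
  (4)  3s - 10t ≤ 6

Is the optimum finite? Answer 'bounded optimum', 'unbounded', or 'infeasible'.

unbounded

From the feasible point (0, 0), moving in the direction (10, 3) keeps every constraint satisfied while z decreases without bound.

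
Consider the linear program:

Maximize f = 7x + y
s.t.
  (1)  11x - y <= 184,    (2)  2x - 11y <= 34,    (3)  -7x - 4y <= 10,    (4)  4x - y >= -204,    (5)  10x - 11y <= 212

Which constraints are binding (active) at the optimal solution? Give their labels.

(1) and (4)

Feasible corners and f = 7x + y:
  (1990/119, -6/119) → f = 13924/119
  (388/7, 2980/7) → f = 5696/7
  (26/85, -258/85) → f = -76/85
  (-826/23, 1388/23) → f = -4394/23

The maximum is at (388/7, 2980/7). Substituting into each constraint, equality holds for (1) and (4); the remaining constraints have slack.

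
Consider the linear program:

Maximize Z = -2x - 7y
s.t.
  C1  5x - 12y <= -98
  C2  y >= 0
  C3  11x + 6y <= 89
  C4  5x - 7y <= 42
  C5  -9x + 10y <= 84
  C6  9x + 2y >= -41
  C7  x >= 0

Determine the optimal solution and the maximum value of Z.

x = 0, y = 49/6, maximum Z = -343/6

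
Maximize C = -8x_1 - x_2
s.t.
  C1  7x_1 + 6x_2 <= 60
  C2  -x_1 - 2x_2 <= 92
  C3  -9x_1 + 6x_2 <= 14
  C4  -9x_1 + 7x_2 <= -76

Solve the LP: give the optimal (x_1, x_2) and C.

x_1 = -492/25, x_2 = -904/25, maximum C = 968/5

Feasible corners and C = -8x_1 - x_2:
  (84, -88) → C = -584
  (876/103, 8/103) → C = -7016/103
  (-492/25, -904/25) → C = 968/5

The binding constraints are -x_1 - 2x_2 = 92 and -9x_1 + 7x_2 = -76.
Solving simultaneously gives x_1 = -492/25, x_2 = -904/25.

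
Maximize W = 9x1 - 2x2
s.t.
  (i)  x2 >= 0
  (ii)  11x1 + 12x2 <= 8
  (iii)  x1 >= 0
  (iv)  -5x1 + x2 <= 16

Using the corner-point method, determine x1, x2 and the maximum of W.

x1 = 8/11, x2 = 0, maximum W = 72/11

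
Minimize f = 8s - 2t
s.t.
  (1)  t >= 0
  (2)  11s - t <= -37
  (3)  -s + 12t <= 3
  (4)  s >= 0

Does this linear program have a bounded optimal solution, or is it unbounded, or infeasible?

infeasible

The boundaries t = 0 and s = 0 meet at (0, 0), but that point violates 11s - t ≤ -37. Every candidate vertex is excluded by some other constraint, so the feasible region is empty.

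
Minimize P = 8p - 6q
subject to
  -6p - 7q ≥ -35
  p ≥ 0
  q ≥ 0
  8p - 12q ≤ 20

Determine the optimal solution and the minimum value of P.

p = 0, q = 5, minimum P = -30

Vertices and P = 8p - 6q:
  (0, 5) → P = -30
  (35/8, 5/4) → P = 55/2
  (0, 0) → P = 0
  (5/2, 0) → P = 20

At the optimal vertex, -6p - 7q = -35 and p = 0.
Solving simultaneously gives p = 0, q = 5.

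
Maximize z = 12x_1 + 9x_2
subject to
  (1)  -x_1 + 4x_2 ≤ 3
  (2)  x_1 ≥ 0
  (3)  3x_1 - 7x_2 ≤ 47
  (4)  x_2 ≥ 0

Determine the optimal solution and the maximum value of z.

x_1 = 209/5, x_2 = 56/5, maximum z = 3012/5

Corner points and z = 12x_1 + 9x_2:
  (0, 3/4) → z = 27/4
  (209/5, 56/5) → z = 3012/5
  (0, 0) → z = 0
  (47/3, 0) → z = 188

At the optimal vertex, -x_1 + 4x_2 = 3 and 3x_1 - 7x_2 = 47.
Solving simultaneously gives x_1 = 209/5, x_2 = 56/5.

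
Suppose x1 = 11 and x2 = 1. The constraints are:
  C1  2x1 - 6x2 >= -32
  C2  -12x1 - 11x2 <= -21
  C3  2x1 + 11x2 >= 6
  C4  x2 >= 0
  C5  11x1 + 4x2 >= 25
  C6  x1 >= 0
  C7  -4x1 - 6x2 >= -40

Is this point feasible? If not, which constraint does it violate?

not feasible — violates C7

Constraint C7: -4x1 - 6x2 = -50, which is not ≥ -40. All other constraints are satisfied.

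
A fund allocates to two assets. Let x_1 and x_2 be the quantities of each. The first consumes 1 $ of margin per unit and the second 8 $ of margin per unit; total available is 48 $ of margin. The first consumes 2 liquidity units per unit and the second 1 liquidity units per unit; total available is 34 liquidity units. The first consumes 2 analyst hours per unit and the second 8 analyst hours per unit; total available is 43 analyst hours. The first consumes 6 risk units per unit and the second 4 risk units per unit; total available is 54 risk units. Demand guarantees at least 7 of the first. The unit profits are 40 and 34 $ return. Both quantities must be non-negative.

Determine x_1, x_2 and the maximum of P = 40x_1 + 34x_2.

Vertices and P = 40x_1 + 34x_2:
  (9, 0) → P = 360
  (7, 0) → P = 280
  (7, 3) → P = 382

At the optimal vertex, 6x_1 + 4x_2 = 54 and x_1 = 7.
Solving simultaneously gives x_1 = 7, x_2 = 3.

x_1 = 7, x_2 = 3, maximum P = 382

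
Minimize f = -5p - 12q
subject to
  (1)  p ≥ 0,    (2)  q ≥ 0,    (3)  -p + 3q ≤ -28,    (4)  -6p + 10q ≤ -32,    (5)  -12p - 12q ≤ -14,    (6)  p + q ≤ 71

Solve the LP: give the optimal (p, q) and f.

p = 241/4, q = 43/4, minimum f = -1721/4

Feasible corners and f = -5p - 12q:
  (28, 0) → f = -140
  (71, 0) → f = -355
  (241/4, 43/4) → f = -1721/4

At the optimal vertex, -p + 3q = -28 and p + q = 71.
Solving simultaneously gives p = 241/4, q = 43/4.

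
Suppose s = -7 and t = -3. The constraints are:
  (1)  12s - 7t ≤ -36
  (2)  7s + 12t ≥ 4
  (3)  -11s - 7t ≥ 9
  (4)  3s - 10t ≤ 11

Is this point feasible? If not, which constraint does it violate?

not feasible — violates (2)

Constraint (2): 7s + 12t = -85, which is not ≥ 4. All other constraints are satisfied.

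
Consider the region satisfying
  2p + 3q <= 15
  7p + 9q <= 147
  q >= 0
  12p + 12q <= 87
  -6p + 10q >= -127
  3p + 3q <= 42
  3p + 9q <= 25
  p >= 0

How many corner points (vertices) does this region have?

Intersecting each pair of boundary lines and keeping only the points that satisfy every inequality leaves:
  (27/4, 1/2)
  (20/3, 5/9)
  (29/4, 0)
  (0, 0)
  (0, 25/9)

5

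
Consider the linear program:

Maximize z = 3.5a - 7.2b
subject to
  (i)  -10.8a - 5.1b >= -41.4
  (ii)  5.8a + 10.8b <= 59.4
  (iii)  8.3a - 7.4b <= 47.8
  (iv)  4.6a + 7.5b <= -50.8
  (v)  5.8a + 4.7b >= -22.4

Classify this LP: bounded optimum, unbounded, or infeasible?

infeasible

The boundaries -10.8a - 5.1b = -41.4 and 5.8a + 10.8b = 59.4 meet at (2403/1451, 6690/1451), but that point violates 4.6a + 7.5b ≤ -50.8. Every candidate vertex is excluded by some other constraint, so the feasible region is empty.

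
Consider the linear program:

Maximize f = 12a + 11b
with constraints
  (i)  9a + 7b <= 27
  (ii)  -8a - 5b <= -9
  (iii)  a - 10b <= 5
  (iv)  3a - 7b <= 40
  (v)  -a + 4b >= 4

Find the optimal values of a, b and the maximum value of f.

a = -72/11, b = 135/11, maximum f = 621/11

Feasible corners and f = 12a + 11b:
  (-72/11, 135/11) → f = 621/11
  (80/43, 63/43) → f = 1653/43
  (16/37, 41/37) → f = 643/37

The binding constraints are 9a + 7b = 27 and -8a - 5b = -9.
Solving simultaneously gives a = -72/11, b = 135/11.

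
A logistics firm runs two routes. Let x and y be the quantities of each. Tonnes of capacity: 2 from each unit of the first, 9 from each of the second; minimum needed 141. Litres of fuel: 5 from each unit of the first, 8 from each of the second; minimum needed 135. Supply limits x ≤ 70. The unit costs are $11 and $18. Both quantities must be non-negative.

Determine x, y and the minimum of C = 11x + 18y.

Extreme points and C = 11x + 18y:
  (0, 135/8) → C = 1215/4
  (3, 15) → C = 303
  (70, 1/9) → C = 772
The feasible region is unbounded (it extends along (0, 1)), but C strictly increases along every unbounded feasible direction, so there is no improving ray and the minimum is attained at a vertex.

The binding constraints are 2x + 9y = 141 and 5x + 8y = 135.
Solving simultaneously gives x = 3, y = 15.

x = 3, y = 15, minimum C = 303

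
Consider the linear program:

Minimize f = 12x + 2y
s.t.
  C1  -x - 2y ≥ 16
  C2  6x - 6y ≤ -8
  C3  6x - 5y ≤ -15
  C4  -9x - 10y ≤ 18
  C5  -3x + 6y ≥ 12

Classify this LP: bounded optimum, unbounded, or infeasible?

The boundaries -x - 2y = 16 and -3x + 6y = 12 meet at (-10, -3), but that point violates -9x - 10y ≤ 18. Every candidate vertex is excluded by some other constraint, so the feasible region is empty.

infeasible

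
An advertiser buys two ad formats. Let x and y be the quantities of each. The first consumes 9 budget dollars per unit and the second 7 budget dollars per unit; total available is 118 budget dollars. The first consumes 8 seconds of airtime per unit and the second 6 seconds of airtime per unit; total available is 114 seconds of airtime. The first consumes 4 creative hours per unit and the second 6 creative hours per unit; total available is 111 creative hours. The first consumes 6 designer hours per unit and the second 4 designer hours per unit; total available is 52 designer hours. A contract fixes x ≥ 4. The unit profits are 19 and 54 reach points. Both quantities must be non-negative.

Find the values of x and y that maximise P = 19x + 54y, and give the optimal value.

Extreme points and P = 19x + 54y:
  (26/3, 0) → P = 494/3
  (4, 0) → P = 76
  (4, 7) → P = 454

The binding constraints are 6x + 4y = 52 and x = 4.
Solving simultaneously gives x = 4, y = 7.

x = 4, y = 7, maximum P = 454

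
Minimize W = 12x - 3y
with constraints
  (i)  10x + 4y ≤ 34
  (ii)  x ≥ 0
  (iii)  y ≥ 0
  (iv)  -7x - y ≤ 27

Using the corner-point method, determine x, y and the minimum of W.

x = 0, y = 17/2, minimum W = -51/2

Feasible corners and W = 12x - 3y:
  (0, 17/2) → W = -51/2
  (17/5, 0) → W = 204/5
  (0, 0) → W = 0

The optimum lies where 10x + 4y = 34 and x = 0.
Solving simultaneously gives x = 0, y = 17/2.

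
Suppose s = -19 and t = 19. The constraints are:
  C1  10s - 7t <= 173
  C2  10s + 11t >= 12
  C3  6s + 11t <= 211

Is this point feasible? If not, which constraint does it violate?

C1: -323 ≤ 173 ✓
C2: 19 ≥ 12 ✓
C3: 95 ≤ 211 ✓

feasible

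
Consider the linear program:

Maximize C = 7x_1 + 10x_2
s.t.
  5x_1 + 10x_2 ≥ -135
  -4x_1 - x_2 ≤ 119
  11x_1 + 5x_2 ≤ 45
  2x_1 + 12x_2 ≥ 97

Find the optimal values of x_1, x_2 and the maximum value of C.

Vertices and C = 7x_1 + 10x_2:
  (-640/9, 1489/9) → C = 3470/3
  (-1525/46, 313/23) → C = -4415/46
  (55/122, 977/122) → C = 10155/122

The binding constraints are -4x_1 - x_2 = 119 and 11x_1 + 5x_2 = 45.
Solving simultaneously gives x_1 = -640/9, x_2 = 1489/9.

x_1 = -640/9, x_2 = 1489/9, maximum C = 3470/3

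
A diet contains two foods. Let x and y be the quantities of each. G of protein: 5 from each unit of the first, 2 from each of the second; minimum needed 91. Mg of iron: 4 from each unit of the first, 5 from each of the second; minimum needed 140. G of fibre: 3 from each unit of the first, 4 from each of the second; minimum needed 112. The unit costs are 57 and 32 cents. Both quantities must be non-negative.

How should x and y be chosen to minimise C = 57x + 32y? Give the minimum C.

x = 10, y = 41/2, minimum C = 1226

Vertices and C = 57x + 32y:
  (0, 91/2) → C = 1456
  (112/3, 0) → C = 2128
  (10, 41/2) → C = 1226
The feasible region is unbounded (it extends along (0, 1), (1, 0)), but C strictly increases along every unbounded feasible direction, so there is no improving ray and the minimum is attained at a vertex.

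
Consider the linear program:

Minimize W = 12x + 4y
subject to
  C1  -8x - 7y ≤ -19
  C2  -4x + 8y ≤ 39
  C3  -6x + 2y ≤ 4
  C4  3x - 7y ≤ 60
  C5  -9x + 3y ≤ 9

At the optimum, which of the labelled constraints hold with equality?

Vertices and W = 12x + 4y:
  (5/29, 73/29) → W = 352/29
  (79/11, -423/77) → W = 4944/77
  (23/20, 109/20) → W = 178/5
The feasible region is unbounded (it extends along (2, 1), (7, 3)), but W strictly increases along every unbounded feasible direction, so there is no improving ray and the minimum is attained at a vertex.

The minimum is at (5/29, 73/29). Substituting into each constraint, equality holds for C1 and C3; the remaining constraints have slack.

C1 and C3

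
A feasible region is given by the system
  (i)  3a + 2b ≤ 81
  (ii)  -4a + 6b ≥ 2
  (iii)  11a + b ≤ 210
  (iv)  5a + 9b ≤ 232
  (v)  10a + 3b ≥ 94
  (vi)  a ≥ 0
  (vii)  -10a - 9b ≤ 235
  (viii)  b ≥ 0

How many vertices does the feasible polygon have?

The feasible vertices (each the meet of two boundaries and inside every other half-plane) are:
  (339/19, 261/19)
  (265/17, 291/17)
  (629/35, 431/35)
  (31/4, 11/2)
  (2, 74/3)

5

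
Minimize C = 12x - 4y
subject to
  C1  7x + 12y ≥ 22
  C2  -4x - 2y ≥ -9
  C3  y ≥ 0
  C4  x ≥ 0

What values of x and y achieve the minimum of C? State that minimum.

x = 0, y = 9/2, minimum C = -18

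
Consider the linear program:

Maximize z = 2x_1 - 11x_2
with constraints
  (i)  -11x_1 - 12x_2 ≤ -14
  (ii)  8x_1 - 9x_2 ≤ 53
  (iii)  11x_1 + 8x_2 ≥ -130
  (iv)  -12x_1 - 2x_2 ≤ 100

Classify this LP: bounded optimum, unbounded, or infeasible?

Extreme points and z = 2x_1 - 11x_2:
  (254/65, -157/65) → z = 447/13
  (-614/61, 634/61) → z = -8202/61
The feasible region has finitely many vertices and no improving ray; the maximum is 447/13 at (254/65, -157/65).

bounded optimum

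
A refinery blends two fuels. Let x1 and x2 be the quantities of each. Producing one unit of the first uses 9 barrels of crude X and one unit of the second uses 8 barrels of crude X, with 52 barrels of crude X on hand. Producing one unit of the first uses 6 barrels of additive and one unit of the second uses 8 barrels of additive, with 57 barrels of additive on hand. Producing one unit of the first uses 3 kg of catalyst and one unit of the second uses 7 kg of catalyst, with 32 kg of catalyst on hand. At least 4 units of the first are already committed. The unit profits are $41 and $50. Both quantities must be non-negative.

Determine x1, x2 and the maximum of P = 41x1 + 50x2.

x1 = 4, x2 = 2, maximum P = 264

Corner points and P = 41x1 + 50x2:
  (52/9, 0) → P = 2132/9
  (4, 0) → P = 164
  (4, 2) → P = 264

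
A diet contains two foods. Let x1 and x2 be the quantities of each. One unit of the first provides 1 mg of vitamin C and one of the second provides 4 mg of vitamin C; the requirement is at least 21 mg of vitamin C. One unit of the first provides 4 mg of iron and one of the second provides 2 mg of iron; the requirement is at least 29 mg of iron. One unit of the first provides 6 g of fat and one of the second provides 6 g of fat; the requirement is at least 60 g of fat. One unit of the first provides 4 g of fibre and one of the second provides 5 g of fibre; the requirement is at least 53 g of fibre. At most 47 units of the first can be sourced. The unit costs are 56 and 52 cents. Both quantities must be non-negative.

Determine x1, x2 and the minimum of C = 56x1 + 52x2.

x1 = 13/4, x2 = 8, minimum C = 598

Vertices and C = 56x1 + 52x2:
  (0, 29/2) → C = 754
  (21, 0) → C = 1176
  (47, 0) → C = 2632
  (107/11, 31/11) → C = 7604/11
  (13/4, 8) → C = 598
The feasible region is unbounded (it extends along (0, 1)), but C strictly increases along every unbounded feasible direction, so there is no improving ray and the minimum is attained at a vertex.

The binding constraints are 4x1 + 2x2 = 29 and 4x1 + 5x2 = 53.
Solving simultaneously gives x1 = 13/4, x2 = 8.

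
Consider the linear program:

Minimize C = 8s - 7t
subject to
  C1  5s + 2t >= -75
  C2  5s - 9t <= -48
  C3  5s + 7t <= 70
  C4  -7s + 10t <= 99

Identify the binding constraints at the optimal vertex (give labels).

Extreme points and C = 8s - 7t:
  (-771/55, -27/11) → C = -5223/55
  (-237/16, -15/32) → C = -3687/32
  (147/40, 59/8) → C = -889/40
  (7/99, 985/99) → C = -6839/99

The minimum is at (-237/16, -15/32). Substituting into each constraint, equality holds for C1 and C4; the remaining constraints have slack.

C1 and C4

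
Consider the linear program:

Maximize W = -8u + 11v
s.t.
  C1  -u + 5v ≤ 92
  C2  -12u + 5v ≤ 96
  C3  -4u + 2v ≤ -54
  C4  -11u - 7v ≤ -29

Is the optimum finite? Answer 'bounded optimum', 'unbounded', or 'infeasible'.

Vertices and W = -8u + 11v:
  (227/9, 211/9) → W = 505/9
  (218/25, -239/25) → W = -4373/25
The feasible region has finitely many vertices and no improving ray; the maximum is 505/9 at (227/9, 211/9).

bounded optimum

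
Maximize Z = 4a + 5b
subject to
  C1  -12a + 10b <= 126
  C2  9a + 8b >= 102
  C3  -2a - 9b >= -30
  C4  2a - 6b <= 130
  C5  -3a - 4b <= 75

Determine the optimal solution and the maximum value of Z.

a = 45, b = -20/3, maximum Z = 440/3

Vertices and Z = 4a + 5b:
  (678/65, 66/65) → Z = 234/5
  (118/5, -69/5) → Z = 127/5
  (45, -20/3) → Z = 440/3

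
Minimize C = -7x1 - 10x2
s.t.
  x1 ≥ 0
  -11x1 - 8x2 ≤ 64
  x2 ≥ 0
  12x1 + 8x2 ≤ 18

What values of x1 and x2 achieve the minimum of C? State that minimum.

Corner points and C = -7x1 - 10x2:
  (0, 0) → C = 0
  (0, 9/4) → C = -45/2
  (3/2, 0) → C = -21/2

x1 = 0, x2 = 9/4, minimum C = -45/2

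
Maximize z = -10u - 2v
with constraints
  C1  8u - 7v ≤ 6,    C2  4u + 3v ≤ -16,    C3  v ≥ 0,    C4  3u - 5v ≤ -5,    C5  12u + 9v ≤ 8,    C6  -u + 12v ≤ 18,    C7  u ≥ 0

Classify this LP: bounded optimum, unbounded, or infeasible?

The boundaries 4u + 3v = -16 and v = 0 meet at (-4, 0), but that point violates u ≥ 0. Every candidate vertex is excluded by some other constraint, so the feasible region is empty.

infeasible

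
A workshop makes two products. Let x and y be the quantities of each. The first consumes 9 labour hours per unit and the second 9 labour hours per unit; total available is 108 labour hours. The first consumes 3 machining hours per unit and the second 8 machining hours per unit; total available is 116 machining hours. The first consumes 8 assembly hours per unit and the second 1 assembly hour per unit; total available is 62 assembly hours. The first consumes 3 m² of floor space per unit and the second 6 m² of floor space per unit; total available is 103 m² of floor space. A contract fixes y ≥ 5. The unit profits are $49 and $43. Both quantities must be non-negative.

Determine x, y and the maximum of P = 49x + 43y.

Vertices and P = 49x + 43y:
  (0, 12) → P = 516
  (0, 5) → P = 215
  (7, 5) → P = 558

x = 7, y = 5, maximum P = 558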